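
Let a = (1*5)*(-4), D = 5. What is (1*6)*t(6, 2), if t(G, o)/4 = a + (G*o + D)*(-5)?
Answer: -2520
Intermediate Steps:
a = -20 (a = 5*(-4) = -20)
t(G, o) = -180 - 20*G*o (t(G, o) = 4*(-20 + (G*o + 5)*(-5)) = 4*(-20 + (5 + G*o)*(-5)) = 4*(-20 + (-25 - 5*G*o)) = 4*(-45 - 5*G*o) = -180 - 20*G*o)
(1*6)*t(6, 2) = (1*6)*(-180 - 20*6*2) = 6*(-180 - 240) = 6*(-420) = -2520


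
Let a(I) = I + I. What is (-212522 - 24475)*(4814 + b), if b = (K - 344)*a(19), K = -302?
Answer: 4676898798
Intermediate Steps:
a(I) = 2*I
b = -24548 (b = (-302 - 344)*(2*19) = -646*38 = -24548)
(-212522 - 24475)*(4814 + b) = (-212522 - 24475)*(4814 - 24548) = -236997*(-19734) = 4676898798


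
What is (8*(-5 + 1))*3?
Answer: -96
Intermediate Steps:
(8*(-5 + 1))*3 = (8*(-4))*3 = -32*3 = -96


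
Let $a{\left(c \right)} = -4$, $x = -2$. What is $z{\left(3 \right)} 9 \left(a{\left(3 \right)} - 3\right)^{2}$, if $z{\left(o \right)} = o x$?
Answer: $-2646$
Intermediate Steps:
$z{\left(o \right)} = - 2 o$ ($z{\left(o \right)} = o \left(-2\right) = - 2 o$)
$z{\left(3 \right)} 9 \left(a{\left(3 \right)} - 3\right)^{2} = \left(-2\right) 3 \cdot 9 \left(-4 - 3\right)^{2} = \left(-6\right) 9 \left(-4 - 3\right)^{2} = - 54 \left(-7\right)^{2} = \left(-54\right) 49 = -2646$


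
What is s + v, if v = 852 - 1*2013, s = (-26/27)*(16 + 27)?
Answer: -32465/27 ≈ -1202.4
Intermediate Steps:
s = -1118/27 (s = -26*1/27*43 = -26/27*43 = -1118/27 ≈ -41.407)
v = -1161 (v = 852 - 2013 = -1161)
s + v = -1118/27 - 1161 = -32465/27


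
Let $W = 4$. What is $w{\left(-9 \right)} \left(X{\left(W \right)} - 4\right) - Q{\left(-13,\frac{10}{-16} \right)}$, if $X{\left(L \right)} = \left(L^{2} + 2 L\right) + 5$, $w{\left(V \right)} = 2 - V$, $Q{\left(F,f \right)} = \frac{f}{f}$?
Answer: $274$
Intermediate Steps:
$Q{\left(F,f \right)} = 1$
$X{\left(L \right)} = 5 + L^{2} + 2 L$
$w{\left(-9 \right)} \left(X{\left(W \right)} - 4\right) - Q{\left(-13,\frac{10}{-16} \right)} = \left(2 - -9\right) \left(\left(5 + 4^{2} + 2 \cdot 4\right) - 4\right) - 1 = \left(2 + 9\right) \left(\left(5 + 16 + 8\right) - 4\right) - 1 = 11 \left(29 - 4\right) - 1 = 11 \cdot 25 - 1 = 275 - 1 = 274$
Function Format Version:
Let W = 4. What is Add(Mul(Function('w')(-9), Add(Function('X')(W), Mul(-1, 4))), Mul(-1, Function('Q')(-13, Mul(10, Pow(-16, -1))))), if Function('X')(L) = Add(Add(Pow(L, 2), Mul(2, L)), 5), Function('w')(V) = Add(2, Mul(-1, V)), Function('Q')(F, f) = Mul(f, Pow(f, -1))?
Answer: 274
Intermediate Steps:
Function('Q')(F, f) = 1
Function('X')(L) = Add(5, Pow(L, 2), Mul(2, L))
Add(Mul(Function('w')(-9), Add(Function('X')(W), Mul(-1, 4))), Mul(-1, Function('Q')(-13, Mul(10, Pow(-16, -1))))) = Add(Mul(Add(2, Mul(-1, -9)), Add(Add(5, Pow(4, 2), Mul(2, 4)), Mul(-1, 4))), Mul(-1, 1)) = Add(Mul(Add(2, 9), Add(Add(5, 16, 8), -4)), -1) = Add(Mul(11, Add(29, -4)), -1) = Add(Mul(11, 25), -1) = Add(275, -1) = 274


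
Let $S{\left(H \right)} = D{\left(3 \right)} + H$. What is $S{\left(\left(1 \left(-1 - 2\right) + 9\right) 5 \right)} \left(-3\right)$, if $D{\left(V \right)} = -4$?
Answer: $-78$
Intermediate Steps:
$S{\left(H \right)} = -4 + H$
$S{\left(\left(1 \left(-1 - 2\right) + 9\right) 5 \right)} \left(-3\right) = \left(-4 + \left(1 \left(-1 - 2\right) + 9\right) 5\right) \left(-3\right) = \left(-4 + \left(1 \left(-3\right) + 9\right) 5\right) \left(-3\right) = \left(-4 + \left(-3 + 9\right) 5\right) \left(-3\right) = \left(-4 + 6 \cdot 5\right) \left(-3\right) = \left(-4 + 30\right) \left(-3\right) = 26 \left(-3\right) = -78$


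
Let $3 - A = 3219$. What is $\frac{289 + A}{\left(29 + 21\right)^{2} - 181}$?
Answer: $- \frac{2927}{2319} \approx -1.2622$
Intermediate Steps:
$A = -3216$ ($A = 3 - 3219 = -3216$)
$\frac{289 + A}{\left(29 + 21\right)^{2} - 181} = \frac{289 - 3216}{\left(29 + 21\right)^{2} - 181} = - \frac{2927}{50^{2} - 181} = - \frac{2927}{2500 - 181} = - \frac{2927}{2319}$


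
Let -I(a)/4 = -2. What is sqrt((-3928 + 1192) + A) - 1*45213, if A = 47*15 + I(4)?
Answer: -45213 + 17*I*sqrt(7) ≈ -45213.0 + 44.978*I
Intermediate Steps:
I(a) = 8 (I(a) = -4*(-2) = 8)
A = 713 (A = 47*15 + 8 = 705 + 8 = 713)
sqrt((-3928 + 1192) + A) - 1*45213 = sqrt((-3928 + 1192) + 713) - 1*45213 = sqrt(-2736 + 713) - 45213 = sqrt(-2023) - 45213 = 17*I*sqrt(7) - 45213 = -45213 + 17*I*sqrt(7)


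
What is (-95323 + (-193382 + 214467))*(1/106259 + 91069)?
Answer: -718393766935536/106259 ≈ -6.7608e+9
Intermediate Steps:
(-95323 + (-193382 + 214467))*(1/106259 + 91069) = (-95323 + 21085)*(1/106259 + 91069) = -74238*9676900872/106259 = -718393766935536/106259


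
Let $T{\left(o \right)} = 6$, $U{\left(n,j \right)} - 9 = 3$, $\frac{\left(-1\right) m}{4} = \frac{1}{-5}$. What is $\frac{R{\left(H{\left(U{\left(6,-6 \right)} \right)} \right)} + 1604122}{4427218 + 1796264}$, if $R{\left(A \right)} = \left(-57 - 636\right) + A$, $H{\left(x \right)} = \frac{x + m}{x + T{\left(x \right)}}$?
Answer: $\frac{72154337}{280056690} \approx 0.25764$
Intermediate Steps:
$m = \frac{4}{5}$ ($m = - \frac{4}{-5} = \left(-4\right) \left(- \frac{1}{5}\right) = \frac{4}{5} \approx 0.8$)
$U{\left(n,j \right)} = 12$ ($U{\left(n,j \right)} = 9 + 3 = 12$)
$H{\left(x \right)} = \frac{\frac{4}{5} + x}{6 + x}$ ($H{\left(x \right)} = \frac{x + \frac{4}{5}}{x + 6} = \frac{\frac{4}{5} + x}{6 + x}$)
$R{\left(A \right)} = -693 + A$
$\frac{R{\left(H{\left(U{\left(6,-6 \right)} \right)} \right)} + 1604122}{4427218 + 1796264} = \frac{\left(-693 + \frac{\frac{4}{5} + 12}{6 + 12}\right) + 1604122}{4427218 + 1796264} = \frac{\left(-693 + \frac{1}{18} \cdot \frac{64}{5}\right) + 1604122}{6223482} = \left(\left(-693 + \frac{1}{18} \cdot \frac{64}{5}\right) + 1604122\right) \frac{1}{6223482} = \left(\left(-693 + \frac{32}{45}\right) + 1604122\right) \frac{1}{6223482} = \left(- \frac{31153}{45} + 1604122\right) \frac{1}{6223482} = \frac{72154337}{45} \cdot \frac{1}{6223482} = \frac{72154337}{280056690}$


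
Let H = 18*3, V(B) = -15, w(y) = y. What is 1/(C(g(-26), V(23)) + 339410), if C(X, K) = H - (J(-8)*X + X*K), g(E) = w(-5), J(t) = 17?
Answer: 1/339474 ≈ 2.9457e-6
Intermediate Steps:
g(E) = -5
H = 54
C(X, K) = 54 - 17*X - K*X (C(X, K) = 54 - (17*X + X*K) = 54 - (17*X + K*X) = 54 + (-17*X - K*X) = 54 - 17*X - K*X)
1/(C(g(-26), V(23)) + 339410) = 1/((54 - 17*(-5) - 1*(-15)*(-5)) + 339410) = 1/((54 + 85 - 75) + 339410) = 1/(64 + 339410) = 1/339474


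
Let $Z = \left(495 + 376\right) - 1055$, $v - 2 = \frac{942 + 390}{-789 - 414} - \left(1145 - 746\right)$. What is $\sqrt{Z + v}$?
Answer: $\frac{5 i \sqrt{3744137}}{401} \approx 24.127 i$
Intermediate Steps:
$v = - \frac{159641}{401}$ ($v = 2 + \left(\frac{942 + 390}{-789 - 414} - \left(1145 - 746\right)\right) = 2 + \left(\frac{1332}{-1203} - 399\right) = 2 + \left(1332 \left(- \frac{1}{1203}\right) - 399\right) = 2 - \frac{160443}{401} = - \frac{159641}{401} \approx -398.11$)
$Z = -184$ ($Z = 871 - 1055 = -184$)
$\sqrt{Z + v} = \sqrt{-184 - \frac{159641}{401}} = \sqrt{- \frac{233425}{401}} = \frac{5 i \sqrt{3744137}}{401}$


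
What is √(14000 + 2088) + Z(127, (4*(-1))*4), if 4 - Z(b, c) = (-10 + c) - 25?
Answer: 55 + 2*√4022 ≈ 181.84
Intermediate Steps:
Z(b, c) = 39 - c (Z(b, c) = 4 - ((-10 + c) - 25) = 4 - (-35 + c) = 4 + (35 - c) = 39 - c)
√(14000 + 2088) + Z(127, (4*(-1))*4) = √(14000 + 2088) + (39 - 4*(-1)*4) = √16088 + (39 - (-4)*4) = 2*√4022 + (39 - 1*(-16)) = 2*√4022 + (39 + 16) = 2*√4022 + 55 = 55 + 2*√4022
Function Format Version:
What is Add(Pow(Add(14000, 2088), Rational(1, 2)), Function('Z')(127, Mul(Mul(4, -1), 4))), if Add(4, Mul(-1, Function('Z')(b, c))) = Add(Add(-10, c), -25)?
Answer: Add(55, Mul(2, Pow(4022, Rational(1, 2)))) ≈ 181.84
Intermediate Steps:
Function('Z')(b, c) = Add(39, Mul(-1, c)) (Function('Z')(b, c) = Add(4, Mul(-1, Add(Add(-10, c), -25))) = Add(4, Mul(-1, Add(-35, c))) = Add(4, Add(35, Mul(-1, c))) = Add(39, Mul(-1, c)))
Add(Pow(Add(14000, 2088), Rational(1, 2)), Function('Z')(127, Mul(Mul(4, -1), 4))) = Add(Pow(Add(14000, 2088), Rational(1, 2)), Add(39, Mul(-1, Mul(Mul(4, -1), 4)))) = Add(Pow(16088, Rational(1, 2)), Add(39, Mul(-1, Mul(-4, 4)))) = Add(Mul(2, Pow(4022, Rational(1, 2))), Add(39, Mul(-1, -16))) = Add(Mul(2, Pow(4022, Rational(1, 2))), Add(39, 16)) = Add(Mul(2, Pow(4022, Rational(1, 2))), 55) = Add(55, Mul(2, Pow(4022, Rational(1, 2))))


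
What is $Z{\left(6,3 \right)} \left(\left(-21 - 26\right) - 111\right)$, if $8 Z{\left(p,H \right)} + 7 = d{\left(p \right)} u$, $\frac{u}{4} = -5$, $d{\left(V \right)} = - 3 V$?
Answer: $- \frac{27887}{4} \approx -6971.8$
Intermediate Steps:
$u = -20$ ($u = 4 \left(-5\right) = -20$)
$Z{\left(p,H \right)} = - \frac{7}{8} + \frac{15 p}{2}$ ($Z{\left(p,H \right)} = - \frac{7}{8} + \frac{- 3 p \left(-20\right)}{8} = - \frac{7}{8} + \frac{60 p}{8} = - \frac{7}{8} + \frac{15 p}{2}$)
$Z{\left(6,3 \right)} \left(\left(-21 - 26\right) - 111\right) = \left(- \frac{7}{8} + \frac{15}{2} \cdot 6\right) \left(\left(-21 - 26\right) - 111\right) = \left(- \frac{7}{8} + 45\right) \left(\left(-21 - 26\right) - 111\right) = \frac{353 \left(-47 - 111\right)}{8} = \frac{353}{8} \left(-158\right) = - \frac{27887}{4}$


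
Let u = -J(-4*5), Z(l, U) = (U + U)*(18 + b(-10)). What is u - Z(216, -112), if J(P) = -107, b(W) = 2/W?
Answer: 20471/5 ≈ 4094.2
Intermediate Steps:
Z(l, U) = 178*U/5 (Z(l, U) = (U + U)*(18 + 2/(-10)) = (2*U)*(18 + 2*(-⅒)) = (2*U)*(18 - ⅕) = (2*U)*(89/5) = 178*U/5)
u = 107 (u = -1*(-107) = 107)
u - Z(216, -112) = 107 - 178*(-112)/5 = 107 - 1*(-19936/5) = 107 + 19936/5 = 20471/5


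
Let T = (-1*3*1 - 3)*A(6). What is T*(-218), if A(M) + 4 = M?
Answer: 2616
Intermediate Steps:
A(M) = -4 + M
T = -12 (T = (-1*3*1 - 3)*(-4 + 6) = (-3*1 - 3)*2 = (-3 - 3)*2 = -6*2 = -12)
T*(-218) = -12*(-218) = 2616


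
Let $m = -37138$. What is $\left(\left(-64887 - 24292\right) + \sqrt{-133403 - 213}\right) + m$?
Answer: $-126317 + 4 i \sqrt{8351} \approx -1.2632 \cdot 10^{5} + 365.54 i$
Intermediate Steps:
$\left(\left(-64887 - 24292\right) + \sqrt{-133403 - 213}\right) + m = \left(\left(-64887 - 24292\right) + \sqrt{-133403 - 213}\right) - 37138 = \left(-89179 + \sqrt{-133616}\right) - 37138 = \left(-89179 + 4 i \sqrt{8351}\right) - 37138 = -126317 + 4 i \sqrt{8351}$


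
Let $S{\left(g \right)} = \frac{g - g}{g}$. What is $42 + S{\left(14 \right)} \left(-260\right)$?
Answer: $42$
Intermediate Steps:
$S{\left(g \right)} = 0$ ($S{\left(g \right)} = \frac{0}{g} = 0$)
$42 + S{\left(14 \right)} \left(-260\right) = 42 + 0 \left(-260\right) = 42 + 0 = 42$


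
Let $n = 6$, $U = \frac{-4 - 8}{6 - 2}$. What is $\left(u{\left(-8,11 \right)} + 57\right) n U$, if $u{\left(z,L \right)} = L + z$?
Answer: $-1080$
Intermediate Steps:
$U = -3$ ($U = - \frac{12}{4} = \left(-12\right) \frac{1}{4} = -3$)
$\left(u{\left(-8,11 \right)} + 57\right) n U = \left(\left(11 - 8\right) + 57\right) 6 \left(-3\right) = \left(3 + 57\right) \left(-18\right) = 60 \left(-18\right) = -1080$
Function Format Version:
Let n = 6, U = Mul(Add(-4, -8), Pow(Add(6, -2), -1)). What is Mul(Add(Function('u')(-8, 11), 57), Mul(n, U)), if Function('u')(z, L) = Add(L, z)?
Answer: -1080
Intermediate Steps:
U = -3 (U = Mul(-12, Pow(4, -1)) = Mul(-12, Rational(1, 4)) = -3)
Mul(Add(Function('u')(-8, 11), 57), Mul(n, U)) = Mul(Add(Add(11, -8), 57), Mul(6, -3)) = Mul(Add(3, 57), -18) = Mul(60, -18) = -1080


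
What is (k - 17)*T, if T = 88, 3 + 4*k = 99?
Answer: 616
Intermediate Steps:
k = 24 (k = -¾ + (¼)*99 = -¾ + 99/4 = 24)
(k - 17)*T = (24 - 17)*88 = 7*88 = 616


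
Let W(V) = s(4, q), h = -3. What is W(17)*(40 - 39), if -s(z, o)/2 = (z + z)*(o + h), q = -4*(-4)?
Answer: -208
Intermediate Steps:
q = 16
s(z, o) = -4*z*(-3 + o) (s(z, o) = -2*(z + z)*(o - 3) = -2*2*z*(-3 + o) = -4*z*(-3 + o))
W(V) = -208 (W(V) = 4*4*(3 - 1*16) = 4*4*(3 - 16) = 4*4*(-13) = -208)
W(17)*(40 - 39) = -208*(40 - 39) = -208*1 = -208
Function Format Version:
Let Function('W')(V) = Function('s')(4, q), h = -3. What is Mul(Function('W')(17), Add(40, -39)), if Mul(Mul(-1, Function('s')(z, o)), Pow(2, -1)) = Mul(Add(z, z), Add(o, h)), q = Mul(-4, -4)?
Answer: -208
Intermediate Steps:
q = 16
Function('s')(z, o) = Mul(-4, z, Add(-3, o)) (Function('s')(z, o) = Mul(-2, Mul(Add(z, z), Add(o, -3))) = Mul(-2, Mul(Mul(2, z), Add(-3, o))) = Mul(-2, Mul(2, z, Add(-3, o))) = Mul(-4, z, Add(-3, o)))
Function('W')(V) = -208 (Function('W')(V) = Mul(4, 4, Add(3, Mul(-1, 16))) = Mul(4, 4, Add(3, -16)) = Mul(4, 4, -13) = -208)
Mul(Function('W')(17), Add(40, -39)) = Mul(-208, Add(40, -39)) = Mul(-208, 1) = -208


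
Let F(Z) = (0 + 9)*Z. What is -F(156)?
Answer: -1404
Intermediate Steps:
F(Z) = 9*Z
-F(156) = -9*156 = -1*1404 = -1404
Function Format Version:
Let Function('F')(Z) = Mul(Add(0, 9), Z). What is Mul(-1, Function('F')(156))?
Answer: -1404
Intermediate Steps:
Function('F')(Z) = Mul(9, Z)
Mul(-1, Function('F')(156)) = Mul(-1, Mul(9, 156)) = Mul(-1, 1404) = -1404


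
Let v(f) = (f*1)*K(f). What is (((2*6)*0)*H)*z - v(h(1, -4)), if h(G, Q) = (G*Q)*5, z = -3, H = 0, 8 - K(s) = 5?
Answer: 60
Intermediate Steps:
K(s) = 3 (K(s) = 8 - 1*5 = 8 - 5 = 3)
h(G, Q) = 5*G*Q
v(f) = 3*f (v(f) = (f*1)*3 = f*3 = 3*f)
(((2*6)*0)*H)*z - v(h(1, -4)) = (((2*6)*0)*0)*(-3) - 3*5*1*(-4) = ((12*0)*0)*(-3) - 3*(-20) = (0*0)*(-3) - 1*(-60) = 0*(-3) + 60 = 0 + 60 = 60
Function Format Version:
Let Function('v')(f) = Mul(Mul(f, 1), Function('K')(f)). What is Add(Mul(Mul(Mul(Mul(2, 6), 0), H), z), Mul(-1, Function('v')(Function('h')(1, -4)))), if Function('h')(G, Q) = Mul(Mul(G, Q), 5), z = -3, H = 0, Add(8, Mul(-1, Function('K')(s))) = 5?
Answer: 60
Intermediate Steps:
Function('K')(s) = 3 (Function('K')(s) = Add(8, Mul(-1, 5)) = Add(8, -5) = 3)
Function('h')(G, Q) = Mul(5, G, Q)
Function('v')(f) = Mul(3, f) (Function('v')(f) = Mul(Mul(f, 1), 3) = Mul(f, 3) = Mul(3, f))
Add(Mul(Mul(Mul(Mul(2, 6), 0), H), z), Mul(-1, Function('v')(Function('h')(1, -4)))) = Add(Mul(Mul(Mul(Mul(2, 6), 0), 0), -3), Mul(-1, Mul(3, Mul(5, 1, -4)))) = Add(Mul(Mul(Mul(12, 0), 0), -3), Mul(-1, Mul(3, -20))) = Add(Mul(Mul(0, 0), -3), Mul(-1, -60)) = Add(Mul(0, -3), 60) = Add(0, 60) = 60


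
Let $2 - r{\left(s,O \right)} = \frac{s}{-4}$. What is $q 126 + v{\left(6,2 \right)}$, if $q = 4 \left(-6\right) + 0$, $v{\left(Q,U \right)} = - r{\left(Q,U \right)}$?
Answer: $- \frac{6055}{2} \approx -3027.5$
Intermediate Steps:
$r{\left(s,O \right)} = 2 + \frac{s}{4}$ ($r{\left(s,O \right)} = 2 - \frac{s}{-4} = 2 - s \left(- \frac{1}{4}\right) = 2 - - \frac{s}{4} = 2 + \frac{s}{4}$)
$v{\left(Q,U \right)} = -2 - \frac{Q}{4}$ ($v{\left(Q,U \right)} = - (2 + \frac{Q}{4}) = -2 - \frac{Q}{4}$)
$q = -24$ ($q = -24 + 0 = -24$)
$q 126 + v{\left(6,2 \right)} = \left(-24\right) 126 - \frac{7}{2} = -3024 - \frac{7}{2} = - \frac{6055}{2}$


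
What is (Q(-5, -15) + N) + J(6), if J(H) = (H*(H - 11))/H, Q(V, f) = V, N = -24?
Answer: -34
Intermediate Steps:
J(H) = -11 + H (J(H) = (H*(-11 + H))/H = -11 + H)
(Q(-5, -15) + N) + J(6) = (-5 - 24) + (-11 + 6) = -29 - 5 = -34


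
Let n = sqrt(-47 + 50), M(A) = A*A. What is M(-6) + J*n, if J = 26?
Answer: 36 + 26*sqrt(3) ≈ 81.033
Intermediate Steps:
M(A) = A**2
n = sqrt(3) ≈ 1.7320
M(-6) + J*n = (-6)**2 + 26*sqrt(3) = 36 + 26*sqrt(3)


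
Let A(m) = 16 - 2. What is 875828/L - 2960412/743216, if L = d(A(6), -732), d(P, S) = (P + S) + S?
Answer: -81902747531/134707900 ≈ -608.00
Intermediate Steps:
A(m) = 14
d(P, S) = P + 2*S
L = -1450 (L = 14 + 2*(-732) = 14 - 1464 = -1450)
875828/L - 2960412/743216 = 875828/(-1450) - 2960412/743216 = 875828*(-1/1450) - 2960412*1/743216 = -437914/725 - 740103/185804 = -81902747531/134707900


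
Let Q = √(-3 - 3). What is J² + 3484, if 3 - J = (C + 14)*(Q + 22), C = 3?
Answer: 139391 + 12614*I*√6 ≈ 1.3939e+5 + 30898.0*I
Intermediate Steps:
Q = I*√6 (Q = √(-6) = I*√6 ≈ 2.4495*I)
J = -371 - 17*I*√6 (J = 3 - (3 + 14)*(I*√6 + 22) = 3 - 17*(22 + I*√6) = 3 - (374 + 17*I*√6) = 3 + (-374 - 17*I*√6) = -371 - 17*I*√6 ≈ -371.0 - 41.641*I)
J² + 3484 = (-371 - 17*I*√6)² + 3484 = 3484 + (-371 - 17*I*√6)²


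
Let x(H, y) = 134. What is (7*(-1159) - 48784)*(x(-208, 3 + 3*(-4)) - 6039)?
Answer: 335976785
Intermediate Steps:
(7*(-1159) - 48784)*(x(-208, 3 + 3*(-4)) - 6039) = (7*(-1159) - 48784)*(134 - 6039) = (-8113 - 48784)*(-5905) = -56897*(-5905) = 335976785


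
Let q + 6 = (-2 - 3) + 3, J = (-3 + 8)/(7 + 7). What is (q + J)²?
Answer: 11449/196 ≈ 58.413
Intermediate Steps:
J = 5/14 ≈ 0.35714
q = -8 (q = -6 + ((-2 - 3) + 3) = -6 + (-5 + 3) = -6 - 2 = -8)
(q + J)² = (-8 + 5/14)² = (-107/14)² = 11449/196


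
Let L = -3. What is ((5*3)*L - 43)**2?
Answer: 7744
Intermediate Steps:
((5*3)*L - 43)**2 = ((5*3)*(-3) - 43)**2 = (15*(-3) - 43)**2 = (-45 - 43)**2 = (-88)**2 = 7744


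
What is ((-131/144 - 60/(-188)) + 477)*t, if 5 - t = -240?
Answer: 789963055/6768 ≈ 1.1672e+5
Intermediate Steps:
t = 245 (t = 5 - 1*(-240) = 5 + 240 = 245)
((-131/144 - 60/(-188)) + 477)*t = ((-131/144 - 60/(-188)) + 477)*245 = ((-131*1/144 - 60*(-1/188)) + 477)*245 = ((-131/144 + 15/47) + 477)*245 = (-3997/6768 + 477)*245 = (3224339/6768)*245 = 789963055/6768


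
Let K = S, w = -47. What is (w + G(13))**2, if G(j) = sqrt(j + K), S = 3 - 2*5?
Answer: (47 - sqrt(6))**2 ≈ 1984.7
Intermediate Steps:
S = -7 (S = 3 - 10 = -7)
K = -7
G(j) = sqrt(-7 + j) (G(j) = sqrt(j - 7) = sqrt(-7 + j))
(w + G(13))**2 = (-47 + sqrt(-7 + 13))**2 = (-47 + sqrt(6))**2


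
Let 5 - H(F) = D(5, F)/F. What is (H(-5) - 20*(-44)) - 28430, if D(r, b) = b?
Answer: -27546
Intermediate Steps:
H(F) = 4 (H(F) = 5 - F/F = 5 - 1*1 = 5 - 1 = 4)
(H(-5) - 20*(-44)) - 28430 = (4 - 20*(-44)) - 28430 = (4 + 880) - 28430 = 884 - 28430 = -27546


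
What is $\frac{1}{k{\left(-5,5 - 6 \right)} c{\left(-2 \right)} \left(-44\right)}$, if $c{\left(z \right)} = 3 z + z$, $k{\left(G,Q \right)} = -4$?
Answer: $- \frac{1}{1408} \approx -0.00071023$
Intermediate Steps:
$c{\left(z \right)} = 4 z$
$\frac{1}{k{\left(-5,5 - 6 \right)} c{\left(-2 \right)} \left(-44\right)} = \frac{1}{- 4 \cdot 4 \left(-2\right) \left(-44\right)} = \frac{1}{\left(-4\right) \left(-8\right) \left(-44\right)} = \frac{1}{32 \left(-44\right)} = \frac{1}{-1408} = - \frac{1}{1408}$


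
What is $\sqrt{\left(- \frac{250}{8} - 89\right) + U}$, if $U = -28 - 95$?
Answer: $\frac{i \sqrt{973}}{2} \approx 15.596 i$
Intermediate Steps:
$U = -123$
$\sqrt{\left(- \frac{250}{8} - 89\right) + U} = \sqrt{\left(- \frac{250}{8} - 89\right) - 123} = \sqrt{\left(\left(-250\right) \frac{1}{8} - 89\right) - 123} = \sqrt{\left(- \frac{125}{4} - 89\right) - 123} = \sqrt{- \frac{481}{4} - 123} = \sqrt{- \frac{973}{4}} = \frac{i \sqrt{973}}{2}$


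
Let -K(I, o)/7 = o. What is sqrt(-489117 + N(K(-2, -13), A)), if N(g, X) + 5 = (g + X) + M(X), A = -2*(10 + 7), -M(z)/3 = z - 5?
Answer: 2*I*sqrt(122237) ≈ 699.25*I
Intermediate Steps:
M(z) = 15 - 3*z (M(z) = -3*(z - 5) = -3*(-5 + z) = 15 - 3*z)
K(I, o) = -7*o
A = -34 (A = -2*17 = -34)
N(g, X) = 10 + g - 2*X (N(g, X) = -5 + ((g + X) + (15 - 3*X)) = -5 + ((X + g) + (15 - 3*X)) = -5 + (15 + g - 2*X) = 10 + g - 2*X)
sqrt(-489117 + N(K(-2, -13), A)) = sqrt(-489117 + (10 - 7*(-13) - 2*(-34))) = sqrt(-489117 + (10 + 91 + 68)) = sqrt(-489117 + 169) = sqrt(-488948) = 2*I*sqrt(122237)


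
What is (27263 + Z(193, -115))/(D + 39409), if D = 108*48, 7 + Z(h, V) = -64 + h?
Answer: 27385/44593 ≈ 0.61411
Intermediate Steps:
Z(h, V) = -71 + h (Z(h, V) = -7 + (-64 + h) = -71 + h)
D = 5184
(27263 + Z(193, -115))/(D + 39409) = (27263 + (-71 + 193))/(5184 + 39409) = (27263 + 122)/44593 = 27385*(1/44593) = 27385/44593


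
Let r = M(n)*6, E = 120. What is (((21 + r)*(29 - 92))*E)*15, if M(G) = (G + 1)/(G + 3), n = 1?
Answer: -2721600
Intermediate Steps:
M(G) = (1 + G)/(3 + G)
r = 3 (r = ((1 + 1)/(3 + 1))*6 = (2/4)*6 = ((¼)*2)*6 = (½)*6 = 3)
(((21 + r)*(29 - 92))*E)*15 = (((21 + 3)*(29 - 92))*120)*15 = ((24*(-63))*120)*15 = -1512*120*15 = -181440*15 = -2721600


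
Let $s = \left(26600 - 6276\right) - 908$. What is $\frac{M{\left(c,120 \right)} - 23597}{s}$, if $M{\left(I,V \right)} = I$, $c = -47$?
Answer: $- \frac{5911}{4854} \approx -1.2178$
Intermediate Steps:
$s = 19416$ ($s = 20324 - 908 = 19416$)
$\frac{M{\left(c,120 \right)} - 23597}{s} = \frac{-47 - 23597}{19416} = \left(-23644\right) \frac{1}{19416} = - \frac{5911}{4854}$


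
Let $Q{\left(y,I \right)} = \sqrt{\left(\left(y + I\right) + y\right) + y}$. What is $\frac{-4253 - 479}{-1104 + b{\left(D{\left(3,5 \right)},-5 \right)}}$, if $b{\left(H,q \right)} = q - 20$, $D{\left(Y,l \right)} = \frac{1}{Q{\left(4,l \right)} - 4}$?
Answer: $\frac{4732}{1129} \approx 4.1913$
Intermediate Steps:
$Q{\left(y,I \right)} = \sqrt{I + 3 y}$ ($Q{\left(y,I \right)} = \sqrt{\left(\left(I + y\right) + y\right) + y} = \sqrt{\left(I + 2 y\right) + y} = \sqrt{I + 3 y}$)
$D{\left(Y,l \right)} = \frac{1}{-4 + \sqrt{12 + l}}$ ($D{\left(Y,l \right)} = \frac{1}{\sqrt{l + 3 \cdot 4} - 4} = \frac{1}{\sqrt{l + 12} - 4} = \frac{1}{\sqrt{12 + l} - 4} = \frac{1}{-4 + \sqrt{12 + l}}$)
$b{\left(H,q \right)} = -20 + q$
$\frac{-4253 - 479}{-1104 + b{\left(D{\left(3,5 \right)},-5 \right)}} = \frac{-4253 - 479}{-1104 - 25} = - \frac{4732}{-1104 - 25} = - \frac{4732}{-1129} = \left(-4732\right) \left(- \frac{1}{1129}\right) = \frac{4732}{1129}$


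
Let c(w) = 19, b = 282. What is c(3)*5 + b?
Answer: 377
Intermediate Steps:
c(3)*5 + b = 19*5 + 282 = 95 + 282 = 377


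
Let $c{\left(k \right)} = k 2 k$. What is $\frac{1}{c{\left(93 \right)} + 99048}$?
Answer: $\frac{1}{116346} \approx 8.5951 \cdot 10^{-6}$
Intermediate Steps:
$c{\left(k \right)} = 2 k^{2}$ ($c{\left(k \right)} = 2 k k = 2 k^{2}$)
$\frac{1}{c{\left(93 \right)} + 99048} = \frac{1}{2 \cdot 93^{2} + 99048} = \frac{1}{2 \cdot 8649 + 99048} = \frac{1}{17298 + 99048} = \frac{1}{116346}$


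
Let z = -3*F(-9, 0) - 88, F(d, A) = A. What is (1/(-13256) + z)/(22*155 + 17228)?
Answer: -1166529/273577328 ≈ -0.0042640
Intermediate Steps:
z = -88 (z = -3*0 - 88 = 0 - 88 = -88)
(1/(-13256) + z)/(22*155 + 17228) = (1/(-13256) - 88)/(22*155 + 17228) = (-1/13256 - 88)/(3410 + 17228) = -1166529/13256/20638 = -1166529/13256*1/20638 = -1166529/273577328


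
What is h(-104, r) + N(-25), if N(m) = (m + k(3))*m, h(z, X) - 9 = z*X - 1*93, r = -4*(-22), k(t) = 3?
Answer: -8686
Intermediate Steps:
r = 88
h(z, X) = -84 + X*z (h(z, X) = 9 + (z*X - 1*93) = 9 + (X*z - 93) = 9 + (-93 + X*z) = -84 + X*z)
N(m) = m*(3 + m) (N(m) = (m + 3)*m = (3 + m)*m = m*(3 + m))
h(-104, r) + N(-25) = (-84 + 88*(-104)) - 25*(3 - 25) = (-84 - 9152) - 25*(-22) = -9236 + 550 = -8686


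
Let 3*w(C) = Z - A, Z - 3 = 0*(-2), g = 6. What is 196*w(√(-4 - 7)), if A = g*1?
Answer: -196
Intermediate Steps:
A = 6 (A = 6*1 = 6)
Z = 3 (Z = 3 + 0*(-2) = 3 + 0 = 3)
w(C) = -1 (w(C) = (3 - 1*6)/3 = (3 - 6)/3 = (⅓)*(-3) = -1)
196*w(√(-4 - 7)) = 196*(-1) = -196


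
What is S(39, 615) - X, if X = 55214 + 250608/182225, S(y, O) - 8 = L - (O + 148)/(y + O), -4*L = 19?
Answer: -120734905471/2186700 ≈ -55213.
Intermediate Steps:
L = -19/4 (L = -¼*19 = -19/4 ≈ -4.7500)
S(y, O) = 13/4 - (148 + O)/(O + y) (S(y, O) = 8 + (-19/4 - (O + 148)/(y + O)) = 8 + (-19/4 - (148 + O)/(O + y)) = 13/4 - (148 + O)/(O + y))
X = 10061621758/182225 (X = 55214 + 250608*(1/182225) = 55214 + 250608/182225 = 10061621758/182225 ≈ 55215.)
S(39, 615) - X = (-592 + 9*615 + 13*39)/(4*(615 + 39)) - 1*10061621758/182225 = (¼)*(-592 + 5535 + 507)/654 - 10061621758/182225 = (¼)*(1/654)*5450 - 10061621758/182225 = 25/12 - 10061621758/182225 = -120734905471/2186700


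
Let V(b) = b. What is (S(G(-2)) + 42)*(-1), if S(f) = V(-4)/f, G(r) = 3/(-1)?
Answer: -130/3 ≈ -43.333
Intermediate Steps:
G(r) = -3 (G(r) = 3*(-1) = -3)
S(f) = -4/f
(S(G(-2)) + 42)*(-1) = (-4/(-3) + 42)*(-1) = (-4*(-⅓) + 42)*(-1) = (4/3 + 42)*(-1) = (130/3)*(-1) = -130/3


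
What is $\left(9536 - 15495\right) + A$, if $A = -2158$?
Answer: $-8117$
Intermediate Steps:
$\left(9536 - 15495\right) + A = \left(9536 - 15495\right) - 2158 = -5959 - 2158 = -8117$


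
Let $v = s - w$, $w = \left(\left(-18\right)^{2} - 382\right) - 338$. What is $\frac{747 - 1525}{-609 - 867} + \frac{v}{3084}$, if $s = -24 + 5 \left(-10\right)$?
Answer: $\frac{59888}{94833} \approx 0.63151$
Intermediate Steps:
$w = -396$ ($w = \left(324 - 382\right) - 338 = -58 - 338 = -396$)
$s = -74$ ($s = -24 - 50 = -74$)
$v = 322$ ($v = -74 - -396 = -74 + 396 = 322$)
$\frac{747 - 1525}{-609 - 867} + \frac{v}{3084} = \frac{747 - 1525}{-609 - 867} + \frac{322}{3084} = - \frac{778}{-609 - 867} + 322 \cdot \frac{1}{3084} = - \frac{778}{-1476} + \frac{161}{1542} = \left(-778\right) \left(- \frac{1}{1476}\right) + \frac{161}{1542} = \frac{389}{738} + \frac{161}{1542} = \frac{59888}{94833}$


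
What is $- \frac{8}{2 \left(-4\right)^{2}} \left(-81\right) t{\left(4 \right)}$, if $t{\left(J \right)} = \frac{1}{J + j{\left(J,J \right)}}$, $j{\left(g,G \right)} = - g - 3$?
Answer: $- \frac{27}{4} \approx -6.75$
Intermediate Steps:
$j{\left(g,G \right)} = -3 - g$
$t{\left(J \right)} = - \frac{1}{3}$ ($t{\left(J \right)} = \frac{1}{J - \left(3 + J\right)} = \frac{1}{-3} = - \frac{1}{3}$)
$- \frac{8}{2 \left(-4\right)^{2}} \left(-81\right) t{\left(4 \right)} = - \frac{8}{2 \left(-4\right)^{2}} \left(-81\right) \left(- \frac{1}{3}\right) = - \frac{8}{2 \cdot 16} \left(-81\right) \left(- \frac{1}{3}\right) = - \frac{8}{32} \left(-81\right) \left(- \frac{1}{3}\right) = \left(-8\right) \frac{1}{32} \left(-81\right) \left(- \frac{1}{3}\right) = \left(- \frac{1}{4}\right) \left(-81\right) \left(- \frac{1}{3}\right) = \frac{81}{4} \left(- \frac{1}{3}\right) = - \frac{27}{4}$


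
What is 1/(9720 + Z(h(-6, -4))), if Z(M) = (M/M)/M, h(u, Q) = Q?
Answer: 4/38879 ≈ 0.00010288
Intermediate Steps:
Z(M) = 1/M
1/(9720 + Z(h(-6, -4))) = 1/(9720 + 1/(-4)) = 1/(9720 - ¼) = 1/(38879/4) = 4/38879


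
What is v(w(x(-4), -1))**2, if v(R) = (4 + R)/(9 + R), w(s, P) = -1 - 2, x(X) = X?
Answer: 1/36 ≈ 0.027778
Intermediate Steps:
w(s, P) = -3
v(R) = (4 + R)/(9 + R)
v(w(x(-4), -1))**2 = ((4 - 3)/(9 - 3))**2 = (1/6)**2 = 1/36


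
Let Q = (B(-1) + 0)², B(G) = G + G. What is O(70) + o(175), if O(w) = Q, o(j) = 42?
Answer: 46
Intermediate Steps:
B(G) = 2*G
Q = 4 (Q = (2*(-1) + 0)² = (-2 + 0)² = (-2)² = 4)
O(w) = 4
O(70) + o(175) = 4 + 42 = 46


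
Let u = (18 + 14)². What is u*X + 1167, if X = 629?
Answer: 645263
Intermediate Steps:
u = 1024 (u = 32² = 1024)
u*X + 1167 = 1024*629 + 1167 = 644096 + 1167 = 645263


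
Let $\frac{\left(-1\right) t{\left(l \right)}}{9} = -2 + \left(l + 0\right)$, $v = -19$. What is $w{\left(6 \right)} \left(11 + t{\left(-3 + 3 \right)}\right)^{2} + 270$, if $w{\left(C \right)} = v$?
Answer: $-15709$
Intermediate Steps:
$w{\left(C \right)} = -19$
$t{\left(l \right)} = 18 - 9 l$ ($t{\left(l \right)} = - 9 \left(-2 + \left(l + 0\right)\right) = - 9 \left(-2 + l\right) = 18 - 9 l$)
$w{\left(6 \right)} \left(11 + t{\left(-3 + 3 \right)}\right)^{2} + 270 = - 19 \left(11 + \left(18 - 9 \left(-3 + 3\right)\right)\right)^{2} + 270 = - 19 \left(11 + \left(18 - 0\right)\right)^{2} + 270 = - 19 \left(11 + \left(18 + 0\right)\right)^{2} + 270 = - 19 \left(11 + 18\right)^{2} + 270 = - 19 \cdot 29^{2} + 270 = \left(-19\right) 841 + 270 = -15979 + 270 = -15709$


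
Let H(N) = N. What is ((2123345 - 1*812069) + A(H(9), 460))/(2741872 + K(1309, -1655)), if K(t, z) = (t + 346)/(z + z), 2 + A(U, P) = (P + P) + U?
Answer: 2624406/5483743 ≈ 0.47858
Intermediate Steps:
A(U, P) = -2 + U + 2*P (A(U, P) = -2 + ((P + P) + U) = -2 + (2*P + U) = -2 + (U + 2*P) = -2 + U + 2*P)
K(t, z) = (346 + t)/(2*z) (K(t, z) = (346 + t)/((2*z)) = (346 + t)*(1/(2*z)) = (346 + t)/(2*z))
((2123345 - 1*812069) + A(H(9), 460))/(2741872 + K(1309, -1655)) = ((2123345 - 1*812069) + (-2 + 9 + 2*460))/(2741872 + (1/2)*(346 + 1309)/(-1655)) = ((2123345 - 812069) + (-2 + 9 + 920))/(2741872 + (1/2)*(-1/1655)*1655) = (1311276 + 927)/(2741872 - 1/2) = 1312203/(5483743/2) = 1312203*(2/5483743) = 2624406/5483743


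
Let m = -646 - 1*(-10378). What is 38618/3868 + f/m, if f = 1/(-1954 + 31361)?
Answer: 2763010967725/276744689508 ≈ 9.9840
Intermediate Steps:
f = 1/29407 ≈ 3.4005e-5
m = 9732 (m = -646 + 10378 = 9732)
38618/3868 + f/m = 38618/3868 + (1/29407)/9732 = 38618*(1/3868) + (1/29407)*(1/9732) = 19309/1934 + 1/286188924 = 2763010967725/276744689508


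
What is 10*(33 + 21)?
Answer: 540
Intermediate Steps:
10*(33 + 21) = 10*54 = 540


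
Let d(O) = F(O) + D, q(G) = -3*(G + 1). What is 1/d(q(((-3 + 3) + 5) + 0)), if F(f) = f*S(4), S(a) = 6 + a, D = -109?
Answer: -1/289 ≈ -0.0034602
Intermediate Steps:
q(G) = -3 - 3*G (q(G) = -3*(1 + G) = -3 - 3*G)
F(f) = 10*f (F(f) = f*(6 + 4) = f*10 = 10*f)
d(O) = -109 + 10*O (d(O) = 10*O - 109 = -109 + 10*O)
1/d(q(((-3 + 3) + 5) + 0)) = 1/(-109 + 10*(-3 - 3*(((-3 + 3) + 5) + 0))) = 1/(-109 + 10*(-3 - 3*((0 + 5) + 0))) = 1/(-109 + 10*(-3 - 3*(5 + 0))) = 1/(-109 + 10*(-3 - 3*5)) = 1/(-109 + 10*(-3 - 15)) = 1/(-109 + 10*(-18)) = 1/(-109 - 180) = 1/(-289) = -1/289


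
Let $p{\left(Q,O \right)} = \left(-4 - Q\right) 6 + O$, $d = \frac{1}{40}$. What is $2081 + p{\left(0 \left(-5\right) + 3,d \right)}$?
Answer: $\frac{81561}{40} \approx 2039.0$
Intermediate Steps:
$d = \frac{1}{40} \approx 0.025$
$p{\left(Q,O \right)} = -24 + O - 6 Q$ ($p{\left(Q,O \right)} = \left(-24 - 6 Q\right) + O = -24 + O - 6 Q$)
$2081 + p{\left(0 \left(-5\right) + 3,d \right)} = 2081 - \left(\frac{959}{40} + 6 \left(0 \left(-5\right) + 3\right)\right) = 2081 - \left(\frac{959}{40} + 6 \left(0 + 3\right)\right) = 2081 - \frac{1679}{40} = \frac{81561}{40}$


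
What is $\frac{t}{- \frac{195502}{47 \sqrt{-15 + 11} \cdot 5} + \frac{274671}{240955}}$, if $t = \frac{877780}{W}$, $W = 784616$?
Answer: $\frac{1283305774681748961}{174114410285241496657076} - \frac{468281099332617872873 i}{174114410285241496657076} \approx 7.3705 \cdot 10^{-6} - 0.0026895 i$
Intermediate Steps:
$t = \frac{219445}{196154}$ ($t = \frac{877780}{784616} = 877780 \cdot \frac{1}{784616} = \frac{219445}{196154} \approx 1.1187$)
$\frac{t}{- \frac{195502}{47 \sqrt{-15 + 11} \cdot 5} + \frac{274671}{240955}} = \frac{219445}{196154 \left(- \frac{195502}{47 \sqrt{-15 + 11} \cdot 5} + \frac{274671}{240955}\right)} = \frac{219445}{196154 \left(- \frac{195502}{47 \sqrt{-4} \cdot 5} + 274671 \cdot \frac{1}{240955}\right)} = \frac{219445}{196154 \left(- \frac{195502}{47 \cdot 2 i 5} + \frac{274671}{240955}\right)} = \frac{219445}{196154 \left(- \frac{195502}{94 i 5} + \frac{274671}{240955}\right)} = \frac{219445}{196154 \left(- \frac{195502}{470 i} + \frac{274671}{240955}\right)} = \frac{219445}{196154 \left(- 195502 \left(- \frac{i}{470}\right) + \frac{274671}{240955}\right)} = \frac{219445}{196154 \left(\frac{97751 i}{235} + \frac{274671}{240955}\right)} = \frac{219445}{196154 \left(\frac{274671}{240955} + \frac{97751 i}{235}\right)} = \frac{219445 \frac{5130120810529 \left(\frac{274671}{240955} - \frac{97751 i}{235}\right)}{887641395460920994}}{196154} = \frac{1125779361266536405 \left(\frac{274671}{240955} - \frac{97751 i}{235}\right)}{174114410285241496657076}$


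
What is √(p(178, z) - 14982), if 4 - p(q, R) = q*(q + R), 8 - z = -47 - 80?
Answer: 2*I*√17673 ≈ 265.88*I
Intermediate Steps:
z = 135 (z = 8 - (-47 - 80) = 8 - 1*(-127) = 8 + 127 = 135)
p(q, R) = 4 - q*(R + q) (p(q, R) = 4 - q*(q + R) = 4 - q*(R + q))
√(p(178, z) - 14982) = √((4 - 1*178² - 1*135*178) - 14982) = √((4 - 1*31684 - 24030) - 14982) = √((4 - 31684 - 24030) - 14982) = √(-55710 - 14982) = √(-70692) = 2*I*√17673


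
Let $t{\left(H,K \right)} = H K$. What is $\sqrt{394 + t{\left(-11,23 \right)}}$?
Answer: $\sqrt{141} \approx 11.874$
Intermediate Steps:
$\sqrt{394 + t{\left(-11,23 \right)}} = \sqrt{394 - 253} = \sqrt{141}$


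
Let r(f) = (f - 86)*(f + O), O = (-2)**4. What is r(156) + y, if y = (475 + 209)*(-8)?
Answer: 6568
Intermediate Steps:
O = 16
r(f) = (-86 + f)*(16 + f) (r(f) = (f - 86)*(f + 16) = (-86 + f)*(16 + f))
y = -5472 (y = 684*(-8) = -5472)
r(156) + y = (-1376 + 156**2 - 70*156) - 5472 = (-1376 + 24336 - 10920) - 5472 = 12040 - 5472 = 6568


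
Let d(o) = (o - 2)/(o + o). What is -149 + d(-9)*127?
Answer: -1285/18 ≈ -71.389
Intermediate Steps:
d(o) = (-2 + o)/(2*o) (d(o) = (-2 + o)/((2*o)) = (-2 + o)*(1/(2*o)) = (-2 + o)/(2*o))
-149 + d(-9)*127 = -149 + ((½)*(-2 - 9)/(-9))*127 = -149 + ((½)*(-⅑)*(-11))*127 = -149 + (11/18)*127 = -149 + 1397/18 = -1285/18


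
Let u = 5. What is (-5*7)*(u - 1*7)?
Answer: 70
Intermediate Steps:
(-5*7)*(u - 1*7) = (-5*7)*(5 - 1*7) = -35*(5 - 7) = -35*(-2) = 70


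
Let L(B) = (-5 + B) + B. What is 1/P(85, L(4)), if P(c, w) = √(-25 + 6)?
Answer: -I*√19/19 ≈ -0.22942*I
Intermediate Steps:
L(B) = -5 + 2*B
P(c, w) = I*√19 (P(c, w) = √(-19) = I*√19)
1/P(85, L(4)) = 1/(I*√19) = -I*√19/19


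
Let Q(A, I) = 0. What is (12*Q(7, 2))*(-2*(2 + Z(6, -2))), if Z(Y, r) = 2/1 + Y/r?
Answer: 0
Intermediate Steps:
Z(Y, r) = 2 + Y/r (Z(Y, r) = 2*1 + Y/r = 2 + Y/r)
(12*Q(7, 2))*(-2*(2 + Z(6, -2))) = (12*0)*(-2*(2 + (2 + 6/(-2)))) = 0*(-2*(2 + (2 + 6*(-1/2)))) = 0*(-2*(2 + (2 - 3))) = 0*(-2*(2 - 1)) = 0*(-2*1) = 0*(-2) = 0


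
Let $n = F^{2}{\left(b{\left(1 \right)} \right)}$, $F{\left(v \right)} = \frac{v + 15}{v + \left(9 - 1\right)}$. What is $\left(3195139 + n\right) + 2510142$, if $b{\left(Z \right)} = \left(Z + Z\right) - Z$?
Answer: $\frac{462128017}{81} \approx 5.7053 \cdot 10^{6}$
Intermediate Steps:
$b{\left(Z \right)} = Z$ ($b{\left(Z \right)} = 2 Z - Z = Z$)
$F{\left(v \right)} = \frac{15 + v}{8 + v}$ ($F{\left(v \right)} = \frac{15 + v}{v + \left(9 - 1\right)} = \frac{15 + v}{v + 8} = \frac{15 + v}{8 + v}$)
$n = \frac{256}{81}$ ($n = \left(\frac{15 + 1}{8 + 1}\right)^{2} = \left(\frac{1}{9} \cdot 16\right)^{2} = \left(\frac{16}{9}\right)^{2} = \frac{256}{81} \approx 3.1605$)
$\left(3195139 + n\right) + 2510142 = \left(3195139 + \frac{256}{81}\right) + 2510142 = \frac{258806515}{81} + 2510142 = \frac{462128017}{81}$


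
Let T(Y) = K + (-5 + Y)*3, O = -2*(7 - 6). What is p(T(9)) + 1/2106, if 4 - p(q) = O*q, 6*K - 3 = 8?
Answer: 66691/2106 ≈ 31.667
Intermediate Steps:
K = 11/6 (K = ½ + (⅙)*8 = ½ + 4/3 = 11/6 ≈ 1.8333)
O = -2 (O = -2*1 = -2)
T(Y) = -79/6 + 3*Y (T(Y) = 11/6 + (-5 + Y)*3 = 11/6 + (-15 + 3*Y) = -79/6 + 3*Y)
p(q) = 4 + 2*q (p(q) = 4 - (-2)*q = 4 + 2*q)
p(T(9)) + 1/2106 = (4 + 2*(-79/6 + 3*9)) + 1/2106 = (4 + 2*(-79/6 + 27)) + 1/2106 = (4 + 2*(83/6)) + 1/2106 = (4 + 83/3) + 1/2106 = 95/3 + 1/2106 = 66691/2106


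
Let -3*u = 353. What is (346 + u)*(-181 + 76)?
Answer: -23975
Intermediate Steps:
u = -353/3 (u = -⅓*353 = -353/3 ≈ -117.67)
(346 + u)*(-181 + 76) = (346 - 353/3)*(-181 + 76) = (685/3)*(-105) = -23975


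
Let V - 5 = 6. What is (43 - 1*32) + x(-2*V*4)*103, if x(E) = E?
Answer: -9053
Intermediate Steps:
V = 11 (V = 5 + 6 = 11)
(43 - 1*32) + x(-2*V*4)*103 = (43 - 1*32) + (-2*11*4)*103 = (43 - 32) - 22*4*103 = 11 - 88*103 = 11 - 9064 = -9053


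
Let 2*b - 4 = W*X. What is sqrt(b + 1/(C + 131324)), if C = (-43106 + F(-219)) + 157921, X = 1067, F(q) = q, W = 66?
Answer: sqrt(133097759370570)/61480 ≈ 187.65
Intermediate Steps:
C = 114596 (C = (-43106 - 219) + 157921 = -43325 + 157921 = 114596)
b = 35213 (b = 2 + (66*1067)/2 = 2 + (1/2)*70422 = 2 + 35211 = 35213)
sqrt(b + 1/(C + 131324)) = sqrt(35213 + 1/(114596 + 131324)) = sqrt(35213 + 1/245920) = sqrt(8659580961/245920) = sqrt(133097759370570)/61480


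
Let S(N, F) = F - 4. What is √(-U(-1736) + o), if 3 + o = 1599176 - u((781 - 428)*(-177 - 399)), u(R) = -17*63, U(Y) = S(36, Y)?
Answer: 8*√25031 ≈ 1265.7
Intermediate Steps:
S(N, F) = -4 + F
U(Y) = -4 + Y
u(R) = -1071
o = 1600244 (o = -3 + (1599176 - 1*(-1071)) = -3 + (1599176 + 1071) = -3 + 1600247 = 1600244)
√(-U(-1736) + o) = √(-(-4 - 1736) + 1600244) = √(-1*(-1740) + 1600244) = √(1740 + 1600244) = √1601984 = 8*√25031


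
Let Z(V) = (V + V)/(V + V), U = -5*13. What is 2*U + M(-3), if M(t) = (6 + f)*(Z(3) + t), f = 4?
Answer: -150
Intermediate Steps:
U = -65
Z(V) = 1 (Z(V) = (2*V)/((2*V)) = (2*V)*(1/(2*V)) = 1)
M(t) = 10 + 10*t (M(t) = (6 + 4)*(1 + t) = 10*(1 + t) = 10 + 10*t)
2*U + M(-3) = 2*(-65) + (10 + 10*(-3)) = -130 + (10 - 30) = -130 - 20 = -150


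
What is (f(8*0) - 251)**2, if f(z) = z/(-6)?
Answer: 63001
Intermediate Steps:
f(z) = -z/6 (f(z) = z*(-1/6) = -z/6)
(f(8*0) - 251)**2 = (-4*0/3 - 251)**2 = (-1/6*0 - 251)**2 = (0 - 251)**2 = (-251)**2 = 63001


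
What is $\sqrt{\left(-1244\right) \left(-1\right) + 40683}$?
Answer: $\sqrt{41927} \approx 204.76$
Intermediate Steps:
$\sqrt{\left(-1244\right) \left(-1\right) + 40683} = \sqrt{1244 + 40683} = \sqrt{41927}$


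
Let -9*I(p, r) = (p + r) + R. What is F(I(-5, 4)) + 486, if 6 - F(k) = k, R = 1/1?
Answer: 492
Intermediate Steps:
R = 1
I(p, r) = -⅑ - p/9 - r/9 (I(p, r) = -((p + r) + 1)/9 = -(1 + p + r)/9 = -⅑ - p/9 - r/9)
F(k) = 6 - k
F(I(-5, 4)) + 486 = (6 - (-⅑ - ⅑*(-5) - ⅑*4)) + 486 = (6 - (-⅑ + 5/9 - 4/9)) + 486 = (6 - 1*0) + 486 = (6 + 0) + 486 = 6 + 486 = 492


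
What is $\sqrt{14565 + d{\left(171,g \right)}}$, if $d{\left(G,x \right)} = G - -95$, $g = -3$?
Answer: $\sqrt{14831} \approx 121.78$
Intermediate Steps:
$d{\left(G,x \right)} = 95 + G$ ($d{\left(G,x \right)} = G + 95 = 95 + G$)
$\sqrt{14565 + d{\left(171,g \right)}} = \sqrt{14565 + \left(95 + 171\right)} = \sqrt{14565 + 266} = \sqrt{14831}$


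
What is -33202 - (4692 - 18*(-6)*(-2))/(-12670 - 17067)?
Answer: -987323398/29737 ≈ -33202.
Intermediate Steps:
-33202 - (4692 - 18*(-6)*(-2))/(-12670 - 17067) = -33202 - (4692 + 108*(-2))/(-29737) = -33202 - (4692 - 216)*(-1)/29737 = -33202 - 4476*(-1)/29737 = -33202 - 1*(-4476/29737) = -33202 + 4476/29737 = -987323398/29737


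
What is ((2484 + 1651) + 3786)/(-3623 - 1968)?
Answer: -7921/5591 ≈ -1.4167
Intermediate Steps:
((2484 + 1651) + 3786)/(-3623 - 1968) = (4135 + 3786)/(-5591) = 7921*(-1/5591) = -7921/5591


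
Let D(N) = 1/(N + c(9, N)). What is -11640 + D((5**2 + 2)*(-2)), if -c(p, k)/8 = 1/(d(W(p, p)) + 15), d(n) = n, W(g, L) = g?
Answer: -1897323/163 ≈ -11640.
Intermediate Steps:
c(p, k) = -8/(15 + p) (c(p, k) = -8/(p + 15) = -8/(15 + p))
D(N) = 1/(-1/3 + N) (D(N) = 1/(N - 8/(15 + 9)) = 1/(N - 8/24) = 1/(N - 8*1/24) = 1/(N - 1/3) = 1/(-1/3 + N))
-11640 + D((5**2 + 2)*(-2)) = -11640 + 3/(-1 + 3*((5**2 + 2)*(-2))) = -11640 + 3/(-1 + 3*((25 + 2)*(-2))) = -11640 + 3/(-1 + 3*(27*(-2))) = -11640 + 3/(-1 + 3*(-54)) = -11640 + 3/(-1 - 162) = -11640 + 3/(-163) = -11640 + 3*(-1/163) = -11640 - 3/163 = -1897323/163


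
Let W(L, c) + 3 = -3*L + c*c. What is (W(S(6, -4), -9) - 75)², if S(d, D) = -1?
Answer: 36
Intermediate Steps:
W(L, c) = -3 + c² - 3*L (W(L, c) = -3 + (-3*L + c*c) = -3 + (-3*L + c²) = -3 + (c² - 3*L) = -3 + c² - 3*L)
(W(S(6, -4), -9) - 75)² = ((-3 + (-9)² - 3*(-1)) - 75)² = ((-3 + 81 + 3) - 75)² = (81 - 75)² = 6² = 36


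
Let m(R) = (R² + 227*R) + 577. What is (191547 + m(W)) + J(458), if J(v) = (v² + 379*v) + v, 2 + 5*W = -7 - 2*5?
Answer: 14376996/25 ≈ 5.7508e+5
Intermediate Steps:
W = -19/5 (W = -⅖ + (-7 - 2*5)/5 = -⅖ + (-7 - 10)/5 = -⅖ + (⅕)*(-17) = -⅖ - 17/5 = -19/5 ≈ -3.8000)
J(v) = v² + 380*v
m(R) = 577 + R² + 227*R
(191547 + m(W)) + J(458) = (191547 + (577 + (-19/5)² + 227*(-19/5))) + 458*(380 + 458) = (191547 + (577 + 361/25 - 4313/5)) + 458*838 = (191547 - 6779/25) + 383804 = 4781896/25 + 383804 = 14376996/25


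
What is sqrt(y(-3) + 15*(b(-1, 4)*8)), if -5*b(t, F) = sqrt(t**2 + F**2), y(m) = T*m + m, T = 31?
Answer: 2*sqrt(-24 - 6*sqrt(17)) ≈ 13.963*I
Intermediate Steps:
y(m) = 32*m (y(m) = 31*m + m = 32*m)
b(t, F) = -sqrt(F**2 + t**2)/5 (b(t, F) = -sqrt(t**2 + F**2)/5 = -sqrt(F**2 + t**2)/5)
sqrt(y(-3) + 15*(b(-1, 4)*8)) = sqrt(32*(-3) + 15*(-sqrt(4**2 + (-1)**2)/5*8)) = sqrt(-96 + 15*(-sqrt(16 + 1)/5*8)) = sqrt(-96 + 15*(-sqrt(17)/5*8)) = sqrt(-96 + 15*(-8*sqrt(17)/5)) = sqrt(-96 - 24*sqrt(17))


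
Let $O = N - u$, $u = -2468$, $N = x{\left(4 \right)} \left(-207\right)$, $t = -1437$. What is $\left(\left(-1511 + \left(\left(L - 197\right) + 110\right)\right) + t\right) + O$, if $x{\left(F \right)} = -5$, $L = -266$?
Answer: $202$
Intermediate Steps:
$N = 1035$ ($N = \left(-5\right) \left(-207\right) = 1035$)
$O = 3503$ ($O = 1035 - -2468 = 1035 + 2468 = 3503$)
$\left(\left(-1511 + \left(\left(L - 197\right) + 110\right)\right) + t\right) + O = \left(\left(-1511 + \left(\left(-266 - 197\right) + 110\right)\right) - 1437\right) + 3503 = \left(\left(-1511 + \left(-463 + 110\right)\right) - 1437\right) + 3503 = \left(\left(-1511 - 353\right) - 1437\right) + 3503 = \left(-1864 - 1437\right) + 3503 = -3301 + 3503 = 202$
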